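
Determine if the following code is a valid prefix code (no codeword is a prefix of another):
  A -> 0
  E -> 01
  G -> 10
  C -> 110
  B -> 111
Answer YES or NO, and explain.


Checking each pair (does one codeword prefix another?):
  A='0' vs E='01': prefix -- VIOLATION

NO -- this is NOT a valid prefix code. A (0) is a prefix of E (01).


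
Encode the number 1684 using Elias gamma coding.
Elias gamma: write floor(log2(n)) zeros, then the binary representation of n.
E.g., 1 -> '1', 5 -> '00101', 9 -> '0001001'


num_bits = floor(log2(1684)) + 1 = 11
leading_zeros = num_bits - 1 = 10
binary(1684) = 11010010100

Elias gamma(1684) = '0000000000' + '11010010100' = 000000000011010010100 (21 bits)


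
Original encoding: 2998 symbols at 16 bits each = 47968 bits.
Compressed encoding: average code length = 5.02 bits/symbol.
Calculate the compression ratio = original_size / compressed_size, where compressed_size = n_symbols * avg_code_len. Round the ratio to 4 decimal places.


original_size = n_symbols * orig_bits = 2998 * 16 = 47968 bits
compressed_size = n_symbols * avg_code_len = 2998 * 5.02 = 15049.96 bits
ratio = original_size / compressed_size = 47968 / 15049.96 = 3.1873

Compression ratio = 3.1873


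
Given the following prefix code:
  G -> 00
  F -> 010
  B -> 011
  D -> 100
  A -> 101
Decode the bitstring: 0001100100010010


Decoding step by step:
Bits 00 -> G
Bits 011 -> B
Bits 00 -> G
Bits 100 -> D
Bits 010 -> F
Bits 010 -> F


Decoded message: GBGDFF


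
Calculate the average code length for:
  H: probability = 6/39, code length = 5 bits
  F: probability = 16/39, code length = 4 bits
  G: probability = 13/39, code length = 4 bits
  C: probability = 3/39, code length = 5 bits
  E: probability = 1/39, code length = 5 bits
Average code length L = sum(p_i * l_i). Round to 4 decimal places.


Weighted contributions p_i * l_i:
  H: (6/39) * 5 = 30/39
  F: (16/39) * 4 = 64/39
  G: (13/39) * 4 = 52/39
  C: (3/39) * 5 = 15/39
  E: (1/39) * 5 = 5/39
Sum = (30 + 64 + 52 + 15 + 5)/39 = 166/39

L = 166/39 = 4.2564 bits/symbol


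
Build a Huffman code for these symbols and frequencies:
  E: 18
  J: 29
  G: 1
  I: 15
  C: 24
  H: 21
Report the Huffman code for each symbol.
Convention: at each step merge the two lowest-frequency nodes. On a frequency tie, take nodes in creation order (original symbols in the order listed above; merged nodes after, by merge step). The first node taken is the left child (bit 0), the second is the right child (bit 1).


Huffman tree construction:
Step 1: Merge G(1) + I(15) = 16
Step 2: Merge (G+I)(16) + E(18) = 34
Step 3: Merge H(21) + C(24) = 45
Step 4: Merge J(29) + ((G+I)+E)(34) = 63
Step 5: Merge (H+C)(45) + (J+((G+I)+E))(63) = 108
Read each symbol's code off the tree from the root (left child = 0, right child = 1).

Codes:
  E: 111 (length 3)
  J: 10 (length 2)
  G: 1100 (length 4)
  I: 1101 (length 4)
  C: 01 (length 2)
  H: 00 (length 2)
Average code length: 266/108 = 2.4630 bits/symbol


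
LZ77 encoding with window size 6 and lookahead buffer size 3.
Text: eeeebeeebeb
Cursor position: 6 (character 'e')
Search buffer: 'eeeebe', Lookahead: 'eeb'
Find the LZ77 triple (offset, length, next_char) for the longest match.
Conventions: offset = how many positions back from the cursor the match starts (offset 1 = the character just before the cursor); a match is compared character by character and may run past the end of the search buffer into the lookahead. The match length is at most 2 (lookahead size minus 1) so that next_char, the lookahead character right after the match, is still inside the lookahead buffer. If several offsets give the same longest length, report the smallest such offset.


Try each offset into the search buffer:
  offset=1 (pos 5, char 'e'): match length 2
  offset=2 (pos 4, char 'b'): match length 0
  offset=3 (pos 3, char 'e'): match length 1
  offset=4 (pos 2, char 'e'): match length 2
  offset=5 (pos 1, char 'e'): match length 2
  offset=6 (pos 0, char 'e'): match length 2
Longest match has length 2, found at offsets 1, 4, 5, 6; take the smallest, offset 1.
next_char = character at position 6 + 2 = 8 -> 'b'

Best match: offset=1, length=2 (matching 'ee' starting at position 5)
LZ77 triple: (1, 2, 'b')


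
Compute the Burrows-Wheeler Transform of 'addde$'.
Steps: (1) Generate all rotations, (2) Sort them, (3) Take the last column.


Rotations (sorted):
  0: $addde -> last char: e
  1: addde$ -> last char: $
  2: ddde$a -> last char: a
  3: dde$ad -> last char: d
  4: de$add -> last char: d
  5: e$addd -> last char: d


BWT = e$addd


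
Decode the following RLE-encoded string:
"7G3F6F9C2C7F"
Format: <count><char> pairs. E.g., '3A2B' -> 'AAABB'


Expanding each <count><char> pair:
  7G -> 'GGGGGGG'
  3F -> 'FFF'
  6F -> 'FFFFFF'
  9C -> 'CCCCCCCCC'
  2C -> 'CC'
  7F -> 'FFFFFFF'

Decoded = GGGGGGGFFFFFFFFFCCCCCCCCCCCFFFFFFF


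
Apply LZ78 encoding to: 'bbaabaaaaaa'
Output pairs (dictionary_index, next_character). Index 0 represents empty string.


LZ78 encoding steps:
Dictionary: {0: ''}
Step 1: w='' (idx 0), next='b' -> output (0, 'b'), add 'b' as idx 1
Step 2: w='b' (idx 1), next='a' -> output (1, 'a'), add 'ba' as idx 2
Step 3: w='' (idx 0), next='a' -> output (0, 'a'), add 'a' as idx 3
Step 4: w='ba' (idx 2), next='a' -> output (2, 'a'), add 'baa' as idx 4
Step 5: w='a' (idx 3), next='a' -> output (3, 'a'), add 'aa' as idx 5
Step 6: w='aa' (idx 5), end of input -> output (5, '')


Encoded: [(0, 'b'), (1, 'a'), (0, 'a'), (2, 'a'), (3, 'a'), (5, '')]


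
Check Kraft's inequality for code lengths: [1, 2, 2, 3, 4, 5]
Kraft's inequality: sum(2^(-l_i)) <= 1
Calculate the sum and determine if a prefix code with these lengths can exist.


Sum = 2^(-1) + 2^(-2) + 2^(-2) + 2^(-3) + 2^(-4) + 2^(-5)
    = 0.5 + 0.25 + 0.25 + 0.125 + 0.0625 + 0.03125
    = 39/32 = 1.21875
Since 1.21875 > 1, Kraft's inequality is NOT satisfied.
A prefix code with these lengths CANNOT exist.

Kraft sum = 1.21875. Not satisfied.


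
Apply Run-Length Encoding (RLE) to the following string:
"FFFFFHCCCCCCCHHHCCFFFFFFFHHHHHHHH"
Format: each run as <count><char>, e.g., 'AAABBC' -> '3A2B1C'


Scanning runs left to right:
  i=0: run of 'F' x 5 -> '5F'
  i=5: run of 'H' x 1 -> '1H'
  i=6: run of 'C' x 7 -> '7C'
  i=13: run of 'H' x 3 -> '3H'
  i=16: run of 'C' x 2 -> '2C'
  i=18: run of 'F' x 7 -> '7F'
  i=25: run of 'H' x 8 -> '8H'

RLE = 5F1H7C3H2C7F8H


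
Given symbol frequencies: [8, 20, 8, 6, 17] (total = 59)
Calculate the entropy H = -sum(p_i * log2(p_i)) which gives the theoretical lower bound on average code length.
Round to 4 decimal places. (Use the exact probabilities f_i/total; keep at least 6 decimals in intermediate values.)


Per-symbol terms -p_i * log2(p_i) with p_i = f_i/59:
  p = 8/59 = 0.135593: log2(p) = -2.882643, -p*log2(p) = 0.390867
  p = 20/59 = 0.338983: log2(p) = -1.560715, -p*log2(p) = 0.529056
  p = 8/59 = 0.135593: log2(p) = -2.882643, -p*log2(p) = 0.390867
  p = 6/59 = 0.101695: log2(p) = -3.297681, -p*log2(p) = 0.335357
  p = 17/59 = 0.288136: log2(p) = -1.795180, -p*log2(p) = 0.517255
H = 0.390867 + 0.529056 + 0.390867 + 0.335357 + 0.517255 = 2.163402

H = 2.1634 bits/symbol


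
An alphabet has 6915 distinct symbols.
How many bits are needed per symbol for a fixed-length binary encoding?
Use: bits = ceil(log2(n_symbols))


log2(6915) = 12.7555
Bracket: 2^12 = 4096 < 6915 <= 2^13 = 8192
So ceil(log2(6915)) = 13

bits = ceil(log2(6915)) = ceil(12.7555) = 13 bits


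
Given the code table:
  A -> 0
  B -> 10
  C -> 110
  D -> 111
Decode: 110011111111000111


Decoding:
110 -> C
0 -> A
111 -> D
111 -> D
110 -> C
0 -> A
0 -> A
111 -> D


Result: CADDCAAD


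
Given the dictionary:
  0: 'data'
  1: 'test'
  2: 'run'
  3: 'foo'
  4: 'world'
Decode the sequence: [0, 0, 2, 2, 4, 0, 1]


Look up each index in the dictionary:
  0 -> 'data'
  0 -> 'data'
  2 -> 'run'
  2 -> 'run'
  4 -> 'world'
  0 -> 'data'
  1 -> 'test'

Decoded: "data data run run world data test"


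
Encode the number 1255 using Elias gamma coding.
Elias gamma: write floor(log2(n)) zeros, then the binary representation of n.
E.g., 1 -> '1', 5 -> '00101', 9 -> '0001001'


num_bits = floor(log2(1255)) + 1 = 11
leading_zeros = num_bits - 1 = 10
binary(1255) = 10011100111

Elias gamma(1255) = '0000000000' + '10011100111' = 000000000010011100111 (21 bits)


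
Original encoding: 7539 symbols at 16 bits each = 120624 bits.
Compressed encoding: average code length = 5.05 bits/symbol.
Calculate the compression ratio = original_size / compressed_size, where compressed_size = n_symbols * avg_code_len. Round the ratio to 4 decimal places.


original_size = n_symbols * orig_bits = 7539 * 16 = 120624 bits
compressed_size = n_symbols * avg_code_len = 7539 * 5.05 = 38071.95 bits
ratio = original_size / compressed_size = 120624 / 38071.95 = 3.1683

Compression ratio = 3.1683


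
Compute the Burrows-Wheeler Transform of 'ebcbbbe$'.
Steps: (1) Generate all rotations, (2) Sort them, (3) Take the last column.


Rotations (sorted):
  0: $ebcbbbe -> last char: e
  1: bbbe$ebc -> last char: c
  2: bbe$ebcb -> last char: b
  3: bcbbbe$e -> last char: e
  4: be$ebcbb -> last char: b
  5: cbbbe$eb -> last char: b
  6: e$ebcbbb -> last char: b
  7: ebcbbbe$ -> last char: $


BWT = ecbebbb$


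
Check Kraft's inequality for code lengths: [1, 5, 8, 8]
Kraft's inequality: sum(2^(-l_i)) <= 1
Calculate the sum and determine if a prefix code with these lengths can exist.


Sum = 2^(-1) + 2^(-5) + 2^(-8) + 2^(-8)
    = 0.5 + 0.03125 + 0.00390625 + 0.00390625
    = 138/256 = 0.5390625
Since 0.5390625 <= 1, Kraft's inequality IS satisfied.
A prefix code with these lengths CAN exist.

Kraft sum = 0.5390625. Satisfied.


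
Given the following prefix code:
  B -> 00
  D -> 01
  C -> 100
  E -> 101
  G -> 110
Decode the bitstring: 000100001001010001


Decoding step by step:
Bits 00 -> B
Bits 01 -> D
Bits 00 -> B
Bits 00 -> B
Bits 100 -> C
Bits 101 -> E
Bits 00 -> B
Bits 01 -> D


Decoded message: BDBBCEBD


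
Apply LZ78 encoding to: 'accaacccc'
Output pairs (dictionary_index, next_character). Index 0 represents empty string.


LZ78 encoding steps:
Dictionary: {0: ''}
Step 1: w='' (idx 0), next='a' -> output (0, 'a'), add 'a' as idx 1
Step 2: w='' (idx 0), next='c' -> output (0, 'c'), add 'c' as idx 2
Step 3: w='c' (idx 2), next='a' -> output (2, 'a'), add 'ca' as idx 3
Step 4: w='a' (idx 1), next='c' -> output (1, 'c'), add 'ac' as idx 4
Step 5: w='c' (idx 2), next='c' -> output (2, 'c'), add 'cc' as idx 5
Step 6: w='c' (idx 2), end of input -> output (2, '')


Encoded: [(0, 'a'), (0, 'c'), (2, 'a'), (1, 'c'), (2, 'c'), (2, '')]


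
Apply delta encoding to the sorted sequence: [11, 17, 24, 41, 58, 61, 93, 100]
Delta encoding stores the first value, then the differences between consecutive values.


First value: 11
Deltas:
  17 - 11 = 6
  24 - 17 = 7
  41 - 24 = 17
  58 - 41 = 17
  61 - 58 = 3
  93 - 61 = 32
  100 - 93 = 7


Delta encoded: [11, 6, 7, 17, 17, 3, 32, 7]


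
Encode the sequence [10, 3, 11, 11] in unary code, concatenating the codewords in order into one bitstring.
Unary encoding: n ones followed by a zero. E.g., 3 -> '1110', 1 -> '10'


Encode each number as n ones followed by a terminating 0:
  10 -> 11111111110 (11 bits)
  3 -> 1110 (4 bits)
  11 -> 111111111110 (12 bits)
  11 -> 111111111110 (12 bits)
Total length = 11 + 4 + 12 + 12 = 39 bits.

Unary([10, 3, 11, 11]) = 111111111101110111111111110111111111110 (39 bits)


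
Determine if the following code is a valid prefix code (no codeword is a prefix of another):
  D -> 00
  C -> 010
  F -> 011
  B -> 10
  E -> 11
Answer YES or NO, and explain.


Checking each pair (does one codeword prefix another?):
  D='00' vs C='010': no prefix
  D='00' vs F='011': no prefix
  D='00' vs B='10': no prefix
  D='00' vs E='11': no prefix
  C='010' vs D='00': no prefix
  C='010' vs F='011': no prefix
  C='010' vs B='10': no prefix
  C='010' vs E='11': no prefix
  F='011' vs D='00': no prefix
  F='011' vs C='010': no prefix
  F='011' vs B='10': no prefix
  F='011' vs E='11': no prefix
  B='10' vs D='00': no prefix
  B='10' vs C='010': no prefix
  B='10' vs F='011': no prefix
  B='10' vs E='11': no prefix
  E='11' vs D='00': no prefix
  E='11' vs C='010': no prefix
  E='11' vs F='011': no prefix
  E='11' vs B='10': no prefix
No violation found over all pairs.

YES -- this is a valid prefix code. No codeword is a prefix of any other codeword.


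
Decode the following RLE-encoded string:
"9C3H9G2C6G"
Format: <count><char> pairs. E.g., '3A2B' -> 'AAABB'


Expanding each <count><char> pair:
  9C -> 'CCCCCCCCC'
  3H -> 'HHH'
  9G -> 'GGGGGGGGG'
  2C -> 'CC'
  6G -> 'GGGGGG'

Decoded = CCCCCCCCCHHHGGGGGGGGGCCGGGGGG


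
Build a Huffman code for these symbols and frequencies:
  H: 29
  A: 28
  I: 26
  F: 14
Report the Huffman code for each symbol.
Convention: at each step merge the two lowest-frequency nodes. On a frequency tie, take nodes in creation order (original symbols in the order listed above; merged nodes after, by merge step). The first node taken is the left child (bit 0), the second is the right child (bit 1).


Huffman tree construction:
Step 1: Merge F(14) + I(26) = 40
Step 2: Merge A(28) + H(29) = 57
Step 3: Merge (F+I)(40) + (A+H)(57) = 97
Read each symbol's code off the tree from the root (left child = 0, right child = 1).

Codes:
  H: 11 (length 2)
  A: 10 (length 2)
  I: 01 (length 2)
  F: 00 (length 2)
Average code length: 194/97 = 2.0000 bits/symbol


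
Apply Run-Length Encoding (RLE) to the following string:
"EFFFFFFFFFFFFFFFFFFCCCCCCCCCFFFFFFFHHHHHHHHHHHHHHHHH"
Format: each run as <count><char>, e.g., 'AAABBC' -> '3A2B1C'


Scanning runs left to right:
  i=0: run of 'E' x 1 -> '1E'
  i=1: run of 'F' x 18 -> '18F'
  i=19: run of 'C' x 9 -> '9C'
  i=28: run of 'F' x 7 -> '7F'
  i=35: run of 'H' x 17 -> '17H'

RLE = 1E18F9C7F17H


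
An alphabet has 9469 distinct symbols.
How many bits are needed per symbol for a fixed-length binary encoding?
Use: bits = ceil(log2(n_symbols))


log2(9469) = 13.209
Bracket: 2^13 = 8192 < 9469 <= 2^14 = 16384
So ceil(log2(9469)) = 14

bits = ceil(log2(9469)) = ceil(13.209) = 14 bits


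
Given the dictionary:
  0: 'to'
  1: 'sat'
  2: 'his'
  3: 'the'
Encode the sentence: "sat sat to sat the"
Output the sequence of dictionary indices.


Look up each word in the dictionary:
  'sat' -> 1
  'sat' -> 1
  'to' -> 0
  'sat' -> 1
  'the' -> 3

Encoded: [1, 1, 0, 1, 3]


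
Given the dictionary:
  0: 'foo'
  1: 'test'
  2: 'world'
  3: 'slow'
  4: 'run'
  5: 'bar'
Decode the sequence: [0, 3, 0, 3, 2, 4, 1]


Look up each index in the dictionary:
  0 -> 'foo'
  3 -> 'slow'
  0 -> 'foo'
  3 -> 'slow'
  2 -> 'world'
  4 -> 'run'
  1 -> 'test'

Decoded: "foo slow foo slow world run test"


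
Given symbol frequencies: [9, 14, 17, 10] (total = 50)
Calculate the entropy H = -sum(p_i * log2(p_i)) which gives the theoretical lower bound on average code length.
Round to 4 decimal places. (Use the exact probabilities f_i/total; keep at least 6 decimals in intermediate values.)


Per-symbol terms -p_i * log2(p_i) with p_i = f_i/50:
  p = 9/50 = 0.180000: log2(p) = -2.473931, -p*log2(p) = 0.445308
  p = 14/50 = 0.280000: log2(p) = -1.836501, -p*log2(p) = 0.514220
  p = 17/50 = 0.340000: log2(p) = -1.556393, -p*log2(p) = 0.529174
  p = 10/50 = 0.200000: log2(p) = -2.321928, -p*log2(p) = 0.464386
H = 0.445308 + 0.514220 + 0.529174 + 0.464386 = 1.953088

H = 1.9531 bits/symbol


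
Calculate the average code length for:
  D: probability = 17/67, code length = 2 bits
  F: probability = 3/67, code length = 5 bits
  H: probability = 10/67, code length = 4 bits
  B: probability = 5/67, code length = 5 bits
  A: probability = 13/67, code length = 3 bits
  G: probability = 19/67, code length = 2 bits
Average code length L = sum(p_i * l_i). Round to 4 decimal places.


Weighted contributions p_i * l_i:
  D: (17/67) * 2 = 34/67
  F: (3/67) * 5 = 15/67
  H: (10/67) * 4 = 40/67
  B: (5/67) * 5 = 25/67
  A: (13/67) * 3 = 39/67
  G: (19/67) * 2 = 38/67
Sum = (34 + 15 + 40 + 25 + 39 + 38)/67 = 191/67

L = 191/67 = 2.8507 bits/symbol


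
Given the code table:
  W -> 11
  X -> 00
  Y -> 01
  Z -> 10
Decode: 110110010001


Decoding:
11 -> W
01 -> Y
10 -> Z
01 -> Y
00 -> X
01 -> Y


Result: WYZYXY


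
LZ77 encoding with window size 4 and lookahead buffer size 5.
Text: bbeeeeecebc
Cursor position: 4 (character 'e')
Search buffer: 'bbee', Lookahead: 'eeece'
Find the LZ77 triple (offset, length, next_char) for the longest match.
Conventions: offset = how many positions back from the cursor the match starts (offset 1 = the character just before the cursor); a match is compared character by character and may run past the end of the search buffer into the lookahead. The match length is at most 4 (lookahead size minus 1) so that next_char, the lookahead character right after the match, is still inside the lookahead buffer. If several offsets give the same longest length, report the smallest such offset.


Try each offset into the search buffer:
  offset=1 (pos 3, char 'e'): match length 3
  offset=2 (pos 2, char 'e'): match length 3
  offset=3 (pos 1, char 'b'): match length 0
  offset=4 (pos 0, char 'b'): match length 0
Longest match has length 3, found at offsets 1, 2; take the smallest, offset 1.
next_char = character at position 4 + 3 = 7 -> 'c'

Best match: offset=1, length=3 (matching 'eee' starting at position 3)
LZ77 triple: (1, 3, 'c')


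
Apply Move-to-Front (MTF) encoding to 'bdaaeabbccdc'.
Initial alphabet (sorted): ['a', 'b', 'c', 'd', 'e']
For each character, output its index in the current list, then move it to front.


MTF encoding:
'b': index 1 in ['a', 'b', 'c', 'd', 'e'] -> ['b', 'a', 'c', 'd', 'e']
'd': index 3 in ['b', 'a', 'c', 'd', 'e'] -> ['d', 'b', 'a', 'c', 'e']
'a': index 2 in ['d', 'b', 'a', 'c', 'e'] -> ['a', 'd', 'b', 'c', 'e']
'a': index 0 in ['a', 'd', 'b', 'c', 'e'] -> ['a', 'd', 'b', 'c', 'e']
'e': index 4 in ['a', 'd', 'b', 'c', 'e'] -> ['e', 'a', 'd', 'b', 'c']
'a': index 1 in ['e', 'a', 'd', 'b', 'c'] -> ['a', 'e', 'd', 'b', 'c']
'b': index 3 in ['a', 'e', 'd', 'b', 'c'] -> ['b', 'a', 'e', 'd', 'c']
'b': index 0 in ['b', 'a', 'e', 'd', 'c'] -> ['b', 'a', 'e', 'd', 'c']
'c': index 4 in ['b', 'a', 'e', 'd', 'c'] -> ['c', 'b', 'a', 'e', 'd']
'c': index 0 in ['c', 'b', 'a', 'e', 'd'] -> ['c', 'b', 'a', 'e', 'd']
'd': index 4 in ['c', 'b', 'a', 'e', 'd'] -> ['d', 'c', 'b', 'a', 'e']
'c': index 1 in ['d', 'c', 'b', 'a', 'e'] -> ['c', 'd', 'b', 'a', 'e']


Output: [1, 3, 2, 0, 4, 1, 3, 0, 4, 0, 4, 1]


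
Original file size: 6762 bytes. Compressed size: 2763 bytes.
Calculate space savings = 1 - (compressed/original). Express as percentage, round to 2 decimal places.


ratio = compressed/original = 2763/6762 = 0.408607
savings = 1 - ratio = 1 - 0.408607 = 0.591393
as a percentage: 0.591393 * 100 = 59.14%

Space savings = 1 - 2763/6762 = 59.14%


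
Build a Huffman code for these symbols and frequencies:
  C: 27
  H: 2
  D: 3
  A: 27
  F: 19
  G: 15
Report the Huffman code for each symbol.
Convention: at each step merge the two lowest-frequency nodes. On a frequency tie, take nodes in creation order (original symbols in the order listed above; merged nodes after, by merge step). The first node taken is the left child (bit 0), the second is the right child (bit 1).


Huffman tree construction:
Step 1: Merge H(2) + D(3) = 5
Step 2: Merge (H+D)(5) + G(15) = 20
Step 3: Merge F(19) + ((H+D)+G)(20) = 39
Step 4: Merge C(27) + A(27) = 54
Step 5: Merge (F+((H+D)+G))(39) + (C+A)(54) = 93
Read each symbol's code off the tree from the root (left child = 0, right child = 1).

Codes:
  C: 10 (length 2)
  H: 0100 (length 4)
  D: 0101 (length 4)
  A: 11 (length 2)
  F: 00 (length 2)
  G: 011 (length 3)
Average code length: 211/93 = 2.2688 bits/symbol


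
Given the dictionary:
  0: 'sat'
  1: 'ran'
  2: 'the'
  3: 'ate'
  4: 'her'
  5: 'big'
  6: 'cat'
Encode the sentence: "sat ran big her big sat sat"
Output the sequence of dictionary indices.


Look up each word in the dictionary:
  'sat' -> 0
  'ran' -> 1
  'big' -> 5
  'her' -> 4
  'big' -> 5
  'sat' -> 0
  'sat' -> 0

Encoded: [0, 1, 5, 4, 5, 0, 0]


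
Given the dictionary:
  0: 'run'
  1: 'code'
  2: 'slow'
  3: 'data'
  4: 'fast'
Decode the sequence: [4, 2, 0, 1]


Look up each index in the dictionary:
  4 -> 'fast'
  2 -> 'slow'
  0 -> 'run'
  1 -> 'code'

Decoded: "fast slow run code"


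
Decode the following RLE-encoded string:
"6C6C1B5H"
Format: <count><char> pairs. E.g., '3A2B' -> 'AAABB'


Expanding each <count><char> pair:
  6C -> 'CCCCCC'
  6C -> 'CCCCCC'
  1B -> 'B'
  5H -> 'HHHHH'

Decoded = CCCCCCCCCCCCBHHHHH


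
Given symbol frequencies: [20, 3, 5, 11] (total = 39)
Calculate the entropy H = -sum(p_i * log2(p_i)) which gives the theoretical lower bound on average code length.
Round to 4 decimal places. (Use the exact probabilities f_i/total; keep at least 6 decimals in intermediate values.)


Per-symbol terms -p_i * log2(p_i) with p_i = f_i/39:
  p = 20/39 = 0.512821: log2(p) = -0.963474, -p*log2(p) = 0.494089
  p = 3/39 = 0.076923: log2(p) = -3.700440, -p*log2(p) = 0.284649
  p = 5/39 = 0.128205: log2(p) = -2.963474, -p*log2(p) = 0.379933
  p = 11/39 = 0.282051: log2(p) = -1.825971, -p*log2(p) = 0.515017
H = 0.494089 + 0.284649 + 0.379933 + 0.515017 = 1.673688

H = 1.6737 bits/symbol


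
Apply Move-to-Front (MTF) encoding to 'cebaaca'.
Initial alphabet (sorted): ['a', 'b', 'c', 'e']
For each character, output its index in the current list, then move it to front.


MTF encoding:
'c': index 2 in ['a', 'b', 'c', 'e'] -> ['c', 'a', 'b', 'e']
'e': index 3 in ['c', 'a', 'b', 'e'] -> ['e', 'c', 'a', 'b']
'b': index 3 in ['e', 'c', 'a', 'b'] -> ['b', 'e', 'c', 'a']
'a': index 3 in ['b', 'e', 'c', 'a'] -> ['a', 'b', 'e', 'c']
'a': index 0 in ['a', 'b', 'e', 'c'] -> ['a', 'b', 'e', 'c']
'c': index 3 in ['a', 'b', 'e', 'c'] -> ['c', 'a', 'b', 'e']
'a': index 1 in ['c', 'a', 'b', 'e'] -> ['a', 'c', 'b', 'e']


Output: [2, 3, 3, 3, 0, 3, 1]


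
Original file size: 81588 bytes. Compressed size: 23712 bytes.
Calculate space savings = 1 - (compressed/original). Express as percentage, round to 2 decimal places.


ratio = compressed/original = 23712/81588 = 0.290631
savings = 1 - ratio = 1 - 0.290631 = 0.709369
as a percentage: 0.709369 * 100 = 70.94%

Space savings = 1 - 23712/81588 = 70.94%


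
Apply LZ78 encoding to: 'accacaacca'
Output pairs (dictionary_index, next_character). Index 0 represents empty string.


LZ78 encoding steps:
Dictionary: {0: ''}
Step 1: w='' (idx 0), next='a' -> output (0, 'a'), add 'a' as idx 1
Step 2: w='' (idx 0), next='c' -> output (0, 'c'), add 'c' as idx 2
Step 3: w='c' (idx 2), next='a' -> output (2, 'a'), add 'ca' as idx 3
Step 4: w='ca' (idx 3), next='a' -> output (3, 'a'), add 'caa' as idx 4
Step 5: w='c' (idx 2), next='c' -> output (2, 'c'), add 'cc' as idx 5
Step 6: w='a' (idx 1), end of input -> output (1, '')


Encoded: [(0, 'a'), (0, 'c'), (2, 'a'), (3, 'a'), (2, 'c'), (1, '')]


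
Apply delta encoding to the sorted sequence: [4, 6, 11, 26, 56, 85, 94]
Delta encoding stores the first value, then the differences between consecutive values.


First value: 4
Deltas:
  6 - 4 = 2
  11 - 6 = 5
  26 - 11 = 15
  56 - 26 = 30
  85 - 56 = 29
  94 - 85 = 9


Delta encoded: [4, 2, 5, 15, 30, 29, 9]


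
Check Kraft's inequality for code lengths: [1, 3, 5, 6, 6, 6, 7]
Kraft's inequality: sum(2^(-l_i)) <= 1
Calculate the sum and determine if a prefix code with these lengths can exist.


Sum = 2^(-1) + 2^(-3) + 2^(-5) + 2^(-6) + 2^(-6) + 2^(-6) + 2^(-7)
    = 0.5 + 0.125 + 0.03125 + 0.015625 + 0.015625 + 0.015625 + 0.0078125
    = 91/128 = 0.7109375
Since 0.7109375 <= 1, Kraft's inequality IS satisfied.
A prefix code with these lengths CAN exist.

Kraft sum = 0.7109375. Satisfied.


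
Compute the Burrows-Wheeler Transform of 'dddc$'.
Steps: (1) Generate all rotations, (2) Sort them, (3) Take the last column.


Rotations (sorted):
  0: $dddc -> last char: c
  1: c$ddd -> last char: d
  2: dc$dd -> last char: d
  3: ddc$d -> last char: d
  4: dddc$ -> last char: $


BWT = cddd$


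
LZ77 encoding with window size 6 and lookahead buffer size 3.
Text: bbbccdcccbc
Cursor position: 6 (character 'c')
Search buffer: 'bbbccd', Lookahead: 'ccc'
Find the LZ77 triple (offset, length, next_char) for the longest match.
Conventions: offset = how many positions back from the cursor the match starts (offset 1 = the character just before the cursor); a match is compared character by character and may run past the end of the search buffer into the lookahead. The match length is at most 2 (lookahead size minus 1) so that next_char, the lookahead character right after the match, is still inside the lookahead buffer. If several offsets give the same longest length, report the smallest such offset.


Try each offset into the search buffer:
  offset=1 (pos 5, char 'd'): match length 0
  offset=2 (pos 4, char 'c'): match length 1
  offset=3 (pos 3, char 'c'): match length 2
  offset=4 (pos 2, char 'b'): match length 0
  offset=5 (pos 1, char 'b'): match length 0
  offset=6 (pos 0, char 'b'): match length 0
Longest match has length 2 at offset 3.
next_char = character at position 6 + 2 = 8 -> 'c'

Best match: offset=3, length=2 (matching 'cc' starting at position 3)
LZ77 triple: (3, 2, 'c')


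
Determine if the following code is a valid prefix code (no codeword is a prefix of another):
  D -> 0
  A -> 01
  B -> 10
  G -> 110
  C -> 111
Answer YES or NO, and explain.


Checking each pair (does one codeword prefix another?):
  D='0' vs A='01': prefix -- VIOLATION

NO -- this is NOT a valid prefix code. D (0) is a prefix of A (01).


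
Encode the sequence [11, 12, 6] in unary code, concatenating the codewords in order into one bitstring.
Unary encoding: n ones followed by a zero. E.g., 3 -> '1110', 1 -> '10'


Encode each number as n ones followed by a terminating 0:
  11 -> 111111111110 (12 bits)
  12 -> 1111111111110 (13 bits)
  6 -> 1111110 (7 bits)
Total length = 12 + 13 + 7 = 32 bits.

Unary([11, 12, 6]) = 11111111111011111111111101111110 (32 bits)


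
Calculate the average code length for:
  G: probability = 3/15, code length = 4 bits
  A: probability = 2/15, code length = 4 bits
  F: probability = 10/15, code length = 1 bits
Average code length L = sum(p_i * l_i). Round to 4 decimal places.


Weighted contributions p_i * l_i:
  G: (3/15) * 4 = 12/15
  A: (2/15) * 4 = 8/15
  F: (10/15) * 1 = 10/15
Sum = (12 + 8 + 10)/15 = 30/15

L = 30/15 = 2.0000 bits/symbol


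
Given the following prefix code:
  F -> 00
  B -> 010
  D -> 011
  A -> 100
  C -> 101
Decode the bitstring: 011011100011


Decoding step by step:
Bits 011 -> D
Bits 011 -> D
Bits 100 -> A
Bits 011 -> D


Decoded message: DDAD


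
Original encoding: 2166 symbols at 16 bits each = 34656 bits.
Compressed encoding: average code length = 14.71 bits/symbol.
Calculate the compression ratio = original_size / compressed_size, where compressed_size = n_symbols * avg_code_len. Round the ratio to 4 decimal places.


original_size = n_symbols * orig_bits = 2166 * 16 = 34656 bits
compressed_size = n_symbols * avg_code_len = 2166 * 14.71 = 31861.86 bits
ratio = original_size / compressed_size = 34656 / 31861.86 = 1.0877

Compression ratio = 1.0877


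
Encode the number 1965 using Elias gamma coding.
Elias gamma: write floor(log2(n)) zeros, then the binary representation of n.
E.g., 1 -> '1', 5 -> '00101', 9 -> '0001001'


num_bits = floor(log2(1965)) + 1 = 11
leading_zeros = num_bits - 1 = 10
binary(1965) = 11110101101

Elias gamma(1965) = '0000000000' + '11110101101' = 000000000011110101101 (21 bits)


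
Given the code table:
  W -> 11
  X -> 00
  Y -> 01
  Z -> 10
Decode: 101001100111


Decoding:
10 -> Z
10 -> Z
01 -> Y
10 -> Z
01 -> Y
11 -> W


Result: ZZYZYW


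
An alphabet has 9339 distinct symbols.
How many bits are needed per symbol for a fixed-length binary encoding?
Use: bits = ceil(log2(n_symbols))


log2(9339) = 13.1891
Bracket: 2^13 = 8192 < 9339 <= 2^14 = 16384
So ceil(log2(9339)) = 14

bits = ceil(log2(9339)) = ceil(13.1891) = 14 bits


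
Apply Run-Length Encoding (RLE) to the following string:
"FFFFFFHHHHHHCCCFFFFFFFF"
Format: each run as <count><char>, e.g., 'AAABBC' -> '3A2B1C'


Scanning runs left to right:
  i=0: run of 'F' x 6 -> '6F'
  i=6: run of 'H' x 6 -> '6H'
  i=12: run of 'C' x 3 -> '3C'
  i=15: run of 'F' x 8 -> '8F'

RLE = 6F6H3C8F


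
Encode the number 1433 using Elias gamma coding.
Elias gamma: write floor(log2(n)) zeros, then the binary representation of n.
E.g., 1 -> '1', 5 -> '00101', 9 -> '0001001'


num_bits = floor(log2(1433)) + 1 = 11
leading_zeros = num_bits - 1 = 10
binary(1433) = 10110011001

Elias gamma(1433) = '0000000000' + '10110011001' = 000000000010110011001 (21 bits)


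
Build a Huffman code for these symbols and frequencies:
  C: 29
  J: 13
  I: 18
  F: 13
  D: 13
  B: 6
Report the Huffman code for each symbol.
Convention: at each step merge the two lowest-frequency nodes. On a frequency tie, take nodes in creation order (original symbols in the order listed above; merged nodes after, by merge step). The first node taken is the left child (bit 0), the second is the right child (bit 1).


Huffman tree construction:
Step 1: Merge B(6) + J(13) = 19
Step 2: Merge F(13) + D(13) = 26
Step 3: Merge I(18) + (B+J)(19) = 37
Step 4: Merge (F+D)(26) + C(29) = 55
Step 5: Merge (I+(B+J))(37) + ((F+D)+C)(55) = 92
Read each symbol's code off the tree from the root (left child = 0, right child = 1).

Codes:
  C: 11 (length 2)
  J: 011 (length 3)
  I: 00 (length 2)
  F: 100 (length 3)
  D: 101 (length 3)
  B: 010 (length 3)
Average code length: 229/92 = 2.4891 bits/symbol


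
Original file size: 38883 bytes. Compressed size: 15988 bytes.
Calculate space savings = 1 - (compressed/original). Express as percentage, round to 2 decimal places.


ratio = compressed/original = 15988/38883 = 0.411182
savings = 1 - ratio = 1 - 0.411182 = 0.588818
as a percentage: 0.588818 * 100 = 58.88%

Space savings = 1 - 15988/38883 = 58.88%


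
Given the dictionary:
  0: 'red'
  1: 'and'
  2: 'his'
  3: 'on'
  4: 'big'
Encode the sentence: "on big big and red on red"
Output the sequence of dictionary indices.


Look up each word in the dictionary:
  'on' -> 3
  'big' -> 4
  'big' -> 4
  'and' -> 1
  'red' -> 0
  'on' -> 3
  'red' -> 0

Encoded: [3, 4, 4, 1, 0, 3, 0]


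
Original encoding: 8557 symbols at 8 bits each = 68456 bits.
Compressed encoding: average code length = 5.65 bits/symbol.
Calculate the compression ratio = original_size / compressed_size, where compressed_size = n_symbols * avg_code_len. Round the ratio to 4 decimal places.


original_size = n_symbols * orig_bits = 8557 * 8 = 68456 bits
compressed_size = n_symbols * avg_code_len = 8557 * 5.65 = 48347.05 bits
ratio = original_size / compressed_size = 68456 / 48347.05 = 1.4159

Compression ratio = 1.4159


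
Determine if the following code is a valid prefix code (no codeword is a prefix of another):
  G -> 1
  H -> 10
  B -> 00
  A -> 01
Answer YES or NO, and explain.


Checking each pair (does one codeword prefix another?):
  G='1' vs H='10': prefix -- VIOLATION

NO -- this is NOT a valid prefix code. G (1) is a prefix of H (10).


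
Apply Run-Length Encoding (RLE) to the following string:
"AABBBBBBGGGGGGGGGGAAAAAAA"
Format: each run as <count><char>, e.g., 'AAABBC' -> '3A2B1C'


Scanning runs left to right:
  i=0: run of 'A' x 2 -> '2A'
  i=2: run of 'B' x 6 -> '6B'
  i=8: run of 'G' x 10 -> '10G'
  i=18: run of 'A' x 7 -> '7A'

RLE = 2A6B10G7A


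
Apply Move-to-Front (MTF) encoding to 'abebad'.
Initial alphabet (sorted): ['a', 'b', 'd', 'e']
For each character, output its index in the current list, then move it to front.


MTF encoding:
'a': index 0 in ['a', 'b', 'd', 'e'] -> ['a', 'b', 'd', 'e']
'b': index 1 in ['a', 'b', 'd', 'e'] -> ['b', 'a', 'd', 'e']
'e': index 3 in ['b', 'a', 'd', 'e'] -> ['e', 'b', 'a', 'd']
'b': index 1 in ['e', 'b', 'a', 'd'] -> ['b', 'e', 'a', 'd']
'a': index 2 in ['b', 'e', 'a', 'd'] -> ['a', 'b', 'e', 'd']
'd': index 3 in ['a', 'b', 'e', 'd'] -> ['d', 'a', 'b', 'e']


Output: [0, 1, 3, 1, 2, 3]


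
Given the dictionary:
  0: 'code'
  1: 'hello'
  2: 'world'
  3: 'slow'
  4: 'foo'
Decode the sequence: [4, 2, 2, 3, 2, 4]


Look up each index in the dictionary:
  4 -> 'foo'
  2 -> 'world'
  2 -> 'world'
  3 -> 'slow'
  2 -> 'world'
  4 -> 'foo'

Decoded: "foo world world slow world foo"


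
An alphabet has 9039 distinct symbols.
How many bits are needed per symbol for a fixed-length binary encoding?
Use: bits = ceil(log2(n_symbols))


log2(9039) = 13.1419
Bracket: 2^13 = 8192 < 9039 <= 2^14 = 16384
So ceil(log2(9039)) = 14

bits = ceil(log2(9039)) = ceil(13.1419) = 14 bits


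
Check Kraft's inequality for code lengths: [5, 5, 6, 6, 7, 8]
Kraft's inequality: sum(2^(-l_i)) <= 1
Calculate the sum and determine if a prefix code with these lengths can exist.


Sum = 2^(-5) + 2^(-5) + 2^(-6) + 2^(-6) + 2^(-7) + 2^(-8)
    = 0.03125 + 0.03125 + 0.015625 + 0.015625 + 0.0078125 + 0.00390625
    = 27/256 = 0.10546875
Since 0.10546875 <= 1, Kraft's inequality IS satisfied.
A prefix code with these lengths CAN exist.

Kraft sum = 0.10546875. Satisfied.


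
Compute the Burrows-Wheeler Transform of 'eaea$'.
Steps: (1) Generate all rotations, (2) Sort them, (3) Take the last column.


Rotations (sorted):
  0: $eaea -> last char: a
  1: a$eae -> last char: e
  2: aea$e -> last char: e
  3: ea$ea -> last char: a
  4: eaea$ -> last char: $


BWT = aeea$


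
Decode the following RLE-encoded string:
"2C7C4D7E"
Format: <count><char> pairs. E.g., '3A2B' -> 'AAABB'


Expanding each <count><char> pair:
  2C -> 'CC'
  7C -> 'CCCCCCC'
  4D -> 'DDDD'
  7E -> 'EEEEEEE'

Decoded = CCCCCCCCCDDDDEEEEEEE


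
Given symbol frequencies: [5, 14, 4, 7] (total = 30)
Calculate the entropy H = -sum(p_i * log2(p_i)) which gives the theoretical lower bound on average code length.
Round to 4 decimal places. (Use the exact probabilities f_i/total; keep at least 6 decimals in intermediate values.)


Per-symbol terms -p_i * log2(p_i) with p_i = f_i/30:
  p = 5/30 = 0.166667: log2(p) = -2.584963, -p*log2(p) = 0.430827
  p = 14/30 = 0.466667: log2(p) = -1.099536, -p*log2(p) = 0.513117
  p = 4/30 = 0.133333: log2(p) = -2.906891, -p*log2(p) = 0.387585
  p = 7/30 = 0.233333: log2(p) = -2.099536, -p*log2(p) = 0.489892
H = 0.430827 + 0.513117 + 0.387585 + 0.489892 = 1.821421

H = 1.8214 bits/symbol


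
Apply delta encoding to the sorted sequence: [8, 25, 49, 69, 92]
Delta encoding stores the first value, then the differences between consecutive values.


First value: 8
Deltas:
  25 - 8 = 17
  49 - 25 = 24
  69 - 49 = 20
  92 - 69 = 23


Delta encoded: [8, 17, 24, 20, 23]


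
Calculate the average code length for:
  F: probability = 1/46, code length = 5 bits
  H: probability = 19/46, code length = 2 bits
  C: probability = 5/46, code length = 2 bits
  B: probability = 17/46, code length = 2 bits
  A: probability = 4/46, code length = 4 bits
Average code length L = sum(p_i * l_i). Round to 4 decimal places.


Weighted contributions p_i * l_i:
  F: (1/46) * 5 = 5/46
  H: (19/46) * 2 = 38/46
  C: (5/46) * 2 = 10/46
  B: (17/46) * 2 = 34/46
  A: (4/46) * 4 = 16/46
Sum = (5 + 38 + 10 + 34 + 16)/46 = 103/46

L = 103/46 = 2.2391 bits/symbol


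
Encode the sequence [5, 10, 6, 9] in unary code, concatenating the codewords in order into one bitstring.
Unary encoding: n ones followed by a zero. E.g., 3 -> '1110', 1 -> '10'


Encode each number as n ones followed by a terminating 0:
  5 -> 111110 (6 bits)
  10 -> 11111111110 (11 bits)
  6 -> 1111110 (7 bits)
  9 -> 1111111110 (10 bits)
Total length = 6 + 11 + 7 + 10 = 34 bits.

Unary([5, 10, 6, 9]) = 1111101111111111011111101111111110 (34 bits)


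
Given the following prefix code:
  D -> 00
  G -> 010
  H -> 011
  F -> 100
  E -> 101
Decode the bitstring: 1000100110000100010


Decoding step by step:
Bits 100 -> F
Bits 010 -> G
Bits 011 -> H
Bits 00 -> D
Bits 00 -> D
Bits 100 -> F
Bits 010 -> G


Decoded message: FGHDDFG


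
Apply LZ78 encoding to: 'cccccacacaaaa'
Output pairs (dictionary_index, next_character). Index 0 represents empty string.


LZ78 encoding steps:
Dictionary: {0: ''}
Step 1: w='' (idx 0), next='c' -> output (0, 'c'), add 'c' as idx 1
Step 2: w='c' (idx 1), next='c' -> output (1, 'c'), add 'cc' as idx 2
Step 3: w='cc' (idx 2), next='a' -> output (2, 'a'), add 'cca' as idx 3
Step 4: w='c' (idx 1), next='a' -> output (1, 'a'), add 'ca' as idx 4
Step 5: w='ca' (idx 4), next='a' -> output (4, 'a'), add 'caa' as idx 5
Step 6: w='' (idx 0), next='a' -> output (0, 'a'), add 'a' as idx 6
Step 7: w='a' (idx 6), end of input -> output (6, '')


Encoded: [(0, 'c'), (1, 'c'), (2, 'a'), (1, 'a'), (4, 'a'), (0, 'a'), (6, '')]


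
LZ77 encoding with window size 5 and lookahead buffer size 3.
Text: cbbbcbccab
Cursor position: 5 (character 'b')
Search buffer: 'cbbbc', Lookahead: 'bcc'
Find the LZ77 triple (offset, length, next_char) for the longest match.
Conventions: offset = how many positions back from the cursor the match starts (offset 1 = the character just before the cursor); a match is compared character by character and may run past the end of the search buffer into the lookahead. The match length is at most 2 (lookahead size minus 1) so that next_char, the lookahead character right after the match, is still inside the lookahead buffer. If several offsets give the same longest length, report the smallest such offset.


Try each offset into the search buffer:
  offset=1 (pos 4, char 'c'): match length 0
  offset=2 (pos 3, char 'b'): match length 2
  offset=3 (pos 2, char 'b'): match length 1
  offset=4 (pos 1, char 'b'): match length 1
  offset=5 (pos 0, char 'c'): match length 0
Longest match has length 2 at offset 2.
next_char = character at position 5 + 2 = 7 -> 'c'

Best match: offset=2, length=2 (matching 'bc' starting at position 3)
LZ77 triple: (2, 2, 'c')


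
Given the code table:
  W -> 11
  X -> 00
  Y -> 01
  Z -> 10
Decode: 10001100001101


Decoding:
10 -> Z
00 -> X
11 -> W
00 -> X
00 -> X
11 -> W
01 -> Y


Result: ZXWXXWY


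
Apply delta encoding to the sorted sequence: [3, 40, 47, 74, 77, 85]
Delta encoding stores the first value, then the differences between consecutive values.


First value: 3
Deltas:
  40 - 3 = 37
  47 - 40 = 7
  74 - 47 = 27
  77 - 74 = 3
  85 - 77 = 8


Delta encoded: [3, 37, 7, 27, 3, 8]


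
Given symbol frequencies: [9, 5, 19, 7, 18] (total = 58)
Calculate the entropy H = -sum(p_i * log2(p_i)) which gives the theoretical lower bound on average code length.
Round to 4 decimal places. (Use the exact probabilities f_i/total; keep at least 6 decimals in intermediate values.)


Per-symbol terms -p_i * log2(p_i) with p_i = f_i/58:
  p = 9/58 = 0.155172: log2(p) = -2.688056, -p*log2(p) = 0.417112
  p = 5/58 = 0.086207: log2(p) = -3.536053, -p*log2(p) = 0.304832
  p = 19/58 = 0.327586: log2(p) = -1.610053, -p*log2(p) = 0.527431
  p = 7/58 = 0.120690: log2(p) = -3.050626, -p*log2(p) = 0.368179
  p = 18/58 = 0.310345: log2(p) = -1.688056, -p*log2(p) = 0.523879
H = 0.417112 + 0.304832 + 0.527431 + 0.368179 + 0.523879 = 2.141433

H = 2.1414 bits/symbol


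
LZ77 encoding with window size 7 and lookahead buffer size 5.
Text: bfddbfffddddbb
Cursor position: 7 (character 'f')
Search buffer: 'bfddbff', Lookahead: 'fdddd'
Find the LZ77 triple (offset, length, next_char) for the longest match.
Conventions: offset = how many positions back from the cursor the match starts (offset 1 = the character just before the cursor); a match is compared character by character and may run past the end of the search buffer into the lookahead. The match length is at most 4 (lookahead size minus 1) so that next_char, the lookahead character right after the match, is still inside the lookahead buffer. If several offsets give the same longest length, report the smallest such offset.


Try each offset into the search buffer:
  offset=1 (pos 6, char 'f'): match length 1
  offset=2 (pos 5, char 'f'): match length 1
  offset=3 (pos 4, char 'b'): match length 0
  offset=4 (pos 3, char 'd'): match length 0
  offset=5 (pos 2, char 'd'): match length 0
  offset=6 (pos 1, char 'f'): match length 3
  offset=7 (pos 0, char 'b'): match length 0
Longest match has length 3 at offset 6.
next_char = character at position 7 + 3 = 10 -> 'd'

Best match: offset=6, length=3 (matching 'fdd' starting at position 1)
LZ77 triple: (6, 3, 'd')
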